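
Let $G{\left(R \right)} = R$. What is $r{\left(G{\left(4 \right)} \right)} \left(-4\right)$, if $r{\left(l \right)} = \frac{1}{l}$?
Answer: $-1$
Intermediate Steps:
$r{\left(G{\left(4 \right)} \right)} \left(-4\right) = \frac{1}{4} \left(-4\right) = -1$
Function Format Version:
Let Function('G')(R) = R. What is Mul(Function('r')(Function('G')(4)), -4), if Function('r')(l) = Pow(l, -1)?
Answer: -1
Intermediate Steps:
Mul(Function('r')(Function('G')(4)), -4) = Mul(Pow(4, -1), -4) = Mul(Rational(1, 4), -4) = -1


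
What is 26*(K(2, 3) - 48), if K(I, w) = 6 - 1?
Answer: -1118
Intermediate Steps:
K(I, w) = 5
26*(K(2, 3) - 48) = 26*(5 - 48) = 26*(-43) = -1118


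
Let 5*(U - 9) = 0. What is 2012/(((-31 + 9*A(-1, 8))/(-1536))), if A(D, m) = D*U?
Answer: 193152/7 ≈ 27593.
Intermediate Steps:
U = 9 (U = 9 + (⅕)*0 = 9 + 0 = 9)
A(D, m) = 9*D (A(D, m) = D*9 = 9*D)
2012/(((-31 + 9*A(-1, 8))/(-1536))) = 2012/(((-31 + 9*(9*(-1)))/(-1536))) = 2012/(((-31 + 9*(-9))*(-1/1536))) = 2012/(((-31 - 81)*(-1/1536))) = 2012/((-112*(-1/1536))) = 2012/(7/96) = 2012*(96/7) = 193152/7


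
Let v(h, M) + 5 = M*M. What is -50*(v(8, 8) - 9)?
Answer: -2500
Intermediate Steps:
v(h, M) = -5 + M**2 (v(h, M) = -5 + M*M = -5 + M**2)
-50*(v(8, 8) - 9) = -50*((-5 + 8**2) - 9) = -50*((-5 + 64) - 9) = -50*(59 - 9) = -50*50 = -2500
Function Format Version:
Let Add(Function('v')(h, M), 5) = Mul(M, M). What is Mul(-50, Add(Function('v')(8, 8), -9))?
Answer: -2500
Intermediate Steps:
Function('v')(h, M) = Add(-5, Pow(M, 2)) (Function('v')(h, M) = Add(-5, Mul(M, M)) = Add(-5, Pow(M, 2)))
Mul(-50, Add(Function('v')(8, 8), -9)) = Mul(-50, Add(Add(-5, Pow(8, 2)), -9)) = Mul(-50, Add(Add(-5, 64), -9)) = Mul(-50, Add(59, -9)) = Mul(-50, 50) = -2500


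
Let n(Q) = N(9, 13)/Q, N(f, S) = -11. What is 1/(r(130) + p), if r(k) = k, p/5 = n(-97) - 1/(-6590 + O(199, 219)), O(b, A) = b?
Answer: 619927/80942500 ≈ 0.0076589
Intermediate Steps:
n(Q) = -11/Q
p = 351990/619927 (p = 5*(-11/(-97) - 1/(-6590 + 199)) = 5*(-11*(-1/97) - 1/(-6391)) = 5*(11/97 - 1*(-1/6391)) = 5*(11/97 + 1/6391) = 5*(70398/619927) = 351990/619927 ≈ 0.56779)
1/(r(130) + p) = 1/(130 + 351990/619927) = 1/(80942500/619927) = 619927/80942500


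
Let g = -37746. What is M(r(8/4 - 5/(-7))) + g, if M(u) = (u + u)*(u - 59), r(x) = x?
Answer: -1864526/49 ≈ -38052.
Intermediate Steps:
M(u) = 2*u*(-59 + u) (M(u) = (2*u)*(-59 + u) = 2*u*(-59 + u))
M(r(8/4 - 5/(-7))) + g = 2*(8/4 - 5/(-7))*(-59 + (8/4 - 5/(-7))) - 37746 = 2*(8*(1/4) - 5*(-1/7))*(-59 + (8*(1/4) - 5*(-1/7))) - 37746 = 2*(2 + 5/7)*(-59 + (2 + 5/7)) - 37746 = 2*(19/7)*(-59 + 19/7) - 37746 = 2*(19/7)*(-394/7) - 37746 = -14972/49 - 37746 = -1864526/49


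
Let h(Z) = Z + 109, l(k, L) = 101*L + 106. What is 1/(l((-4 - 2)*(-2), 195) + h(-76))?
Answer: 1/19834 ≈ 5.0418e-5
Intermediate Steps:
l(k, L) = 106 + 101*L
h(Z) = 109 + Z
1/(l((-4 - 2)*(-2), 195) + h(-76)) = 1/((106 + 101*195) + (109 - 76)) = 1/((106 + 19695) + 33) = 1/(19801 + 33) = 1/19834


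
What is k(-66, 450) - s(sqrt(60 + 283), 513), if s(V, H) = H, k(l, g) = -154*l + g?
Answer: 10101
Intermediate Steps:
k(l, g) = g - 154*l
k(-66, 450) - s(sqrt(60 + 283), 513) = (450 - 154*(-66)) - 1*513 = (450 + 10164) - 513 = 10614 - 513 = 10101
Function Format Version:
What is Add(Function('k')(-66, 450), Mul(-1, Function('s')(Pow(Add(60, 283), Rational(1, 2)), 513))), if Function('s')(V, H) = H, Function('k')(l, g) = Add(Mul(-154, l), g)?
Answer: 10101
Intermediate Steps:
Function('k')(l, g) = Add(g, Mul(-154, l))
Add(Function('k')(-66, 450), Mul(-1, Function('s')(Pow(Add(60, 283), Rational(1, 2)), 513))) = Add(Add(450, Mul(-154, -66)), Mul(-1, 513)) = Add(Add(450, 10164), -513) = Add(10614, -513) = 10101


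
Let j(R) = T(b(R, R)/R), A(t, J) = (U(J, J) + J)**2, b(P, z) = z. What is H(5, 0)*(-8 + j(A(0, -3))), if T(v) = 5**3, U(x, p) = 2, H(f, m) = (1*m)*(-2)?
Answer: 0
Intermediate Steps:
H(f, m) = -2*m (H(f, m) = m*(-2) = -2*m)
T(v) = 125
A(t, J) = (2 + J)**2
j(R) = 125
H(5, 0)*(-8 + j(A(0, -3))) = (-2*0)*(-8 + 125) = 0*117 = 0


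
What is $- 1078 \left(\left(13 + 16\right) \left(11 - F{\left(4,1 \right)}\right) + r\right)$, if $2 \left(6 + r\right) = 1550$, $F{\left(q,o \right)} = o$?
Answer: $-1141602$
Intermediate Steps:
$r = 769$ ($r = -6 + \frac{1}{2} \cdot 1550 = -6 + 775 = 769$)
$- 1078 \left(\left(13 + 16\right) \left(11 - F{\left(4,1 \right)}\right) + r\right) = - 1078 \left(\left(13 + 16\right) \left(11 - 1\right) + 769\right) = - 1078 \left(29 \left(11 - 1\right) + 769\right) = - 1078 \left(29 \cdot 10 + 769\right) = - 1078 \left(290 + 769\right) = \left(-1078\right) 1059 = -1141602$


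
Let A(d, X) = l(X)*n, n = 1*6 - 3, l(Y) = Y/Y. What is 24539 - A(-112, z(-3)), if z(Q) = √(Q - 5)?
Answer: 24536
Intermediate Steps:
l(Y) = 1
n = 3 (n = 6 - 3 = 3)
z(Q) = √(-5 + Q)
A(d, X) = 3 (A(d, X) = 1*3 = 3)
24539 - A(-112, z(-3)) = 24539 - 1*3 = 24539 - 3 = 24536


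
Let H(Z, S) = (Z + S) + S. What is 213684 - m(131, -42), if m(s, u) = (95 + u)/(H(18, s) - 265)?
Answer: 3205207/15 ≈ 2.1368e+5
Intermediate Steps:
H(Z, S) = Z + 2*S (H(Z, S) = (S + Z) + S = Z + 2*S)
m(s, u) = (95 + u)/(-247 + 2*s) (m(s, u) = (95 + u)/((18 + 2*s) - 265) = (95 + u)/(-247 + 2*s))
213684 - m(131, -42) = 213684 - (95 - 42)/(-247 + 2*131) = 213684 - 53/(-247 + 262) = 213684 - 53/15 = 3205207/15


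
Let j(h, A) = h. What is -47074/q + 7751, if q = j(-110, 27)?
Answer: 449842/55 ≈ 8178.9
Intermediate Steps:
q = -110
-47074/q + 7751 = -47074/(-110) + 7751 = -47074*(-1/110) + 7751 = 23537/55 + 7751 = 449842/55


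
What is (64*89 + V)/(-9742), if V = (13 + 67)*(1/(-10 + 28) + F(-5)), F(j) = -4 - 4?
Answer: -22772/43839 ≈ -0.51945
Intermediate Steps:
F(j) = -8
V = -5720/9 (V = (13 + 67)*(1/(-10 + 28) - 8) = 80*(1/18 - 8) = 80*(-143/18) = -5720/9 ≈ -635.56)
(64*89 + V)/(-9742) = (64*89 - 5720/9)/(-9742) = (5696 - 5720/9)*(-1/9742) = (45544/9)*(-1/9742) = -22772/43839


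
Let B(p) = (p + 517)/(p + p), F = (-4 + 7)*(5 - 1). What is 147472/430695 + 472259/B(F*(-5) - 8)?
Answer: -27662278025752/193382055 ≈ -1.4304e+5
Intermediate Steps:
F = 12 (F = 3*4 = 12)
B(p) = (517 + p)/(2*p) (B(p) = (517 + p)/((2*p)) = (517 + p)*(1/(2*p)) = (517 + p)/(2*p))
147472/430695 + 472259/B(F*(-5) - 8) = 147472/430695 + 472259/(((517 + (12*(-5) - 8))/(2*(12*(-5) - 8)))) = 147472*(1/430695) + 472259/(((517 + (-60 - 8))/(2*(-60 - 8)))) = 147472/430695 + 472259/(((½)*(517 - 68)/(-68))) = 147472/430695 + 472259/(((½)*(-1/68)*449)) = 147472/430695 + 472259/(-449/136) = 147472/430695 + 472259*(-136/449) = 147472/430695 - 64227224/449 = -27662278025752/193382055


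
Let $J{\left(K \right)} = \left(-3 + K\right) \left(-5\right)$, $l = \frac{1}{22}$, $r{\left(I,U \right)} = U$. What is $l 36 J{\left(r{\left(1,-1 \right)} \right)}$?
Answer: $\frac{360}{11} \approx 32.727$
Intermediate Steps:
$l = \frac{1}{22} \approx 0.045455$
$J{\left(K \right)} = 15 - 5 K$
$l 36 J{\left(r{\left(1,-1 \right)} \right)} = \frac{1}{22} \cdot 36 \left(15 - -5\right) = \frac{18 \left(15 + 5\right)}{11} = \frac{18}{11} \cdot 20 = \frac{360}{11}$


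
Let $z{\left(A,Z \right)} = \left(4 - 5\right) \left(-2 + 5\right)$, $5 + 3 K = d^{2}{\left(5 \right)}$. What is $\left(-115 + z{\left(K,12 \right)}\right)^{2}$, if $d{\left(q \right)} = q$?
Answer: $13924$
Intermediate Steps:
$K = \frac{20}{3}$ ($K = - \frac{5}{3} + \frac{5^{2}}{3} = - \frac{5}{3} + \frac{1}{3} \cdot 25 = - \frac{5}{3} + \frac{25}{3} = \frac{20}{3} \approx 6.6667$)
$z{\left(A,Z \right)} = -3$ ($z{\left(A,Z \right)} = \left(-1\right) 3 = -3$)
$\left(-115 + z{\left(K,12 \right)}\right)^{2} = \left(-115 - 3\right)^{2} = \left(-118\right)^{2} = 13924$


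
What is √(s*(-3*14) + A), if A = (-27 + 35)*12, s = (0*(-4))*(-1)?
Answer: 4*√6 ≈ 9.7980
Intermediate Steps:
s = 0 (s = 0*(-1) = 0)
A = 96 (A = 8*12 = 96)
√(s*(-3*14) + A) = √(0*(-3*14) + 96) = √(0*(-42) + 96) = √(0 + 96) = √96 = 4*√6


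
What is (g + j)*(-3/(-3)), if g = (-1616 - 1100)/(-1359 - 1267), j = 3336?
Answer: 4381526/1313 ≈ 3337.0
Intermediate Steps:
g = 1358/1313 (g = -2716/(-2626) = -2716*(-1/2626) = 1358/1313 ≈ 1.0343)
(g + j)*(-3/(-3)) = (1358/1313 + 3336)*(-3/(-3)) = 4381526*(-3*(-⅓))/1313 = (4381526/1313)*1 = 4381526/1313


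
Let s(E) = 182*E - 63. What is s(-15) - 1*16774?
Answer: -19567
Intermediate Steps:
s(E) = -63 + 182*E
s(-15) - 1*16774 = (-63 + 182*(-15)) - 1*16774 = (-63 - 2730) - 16774 = -2793 - 16774 = -19567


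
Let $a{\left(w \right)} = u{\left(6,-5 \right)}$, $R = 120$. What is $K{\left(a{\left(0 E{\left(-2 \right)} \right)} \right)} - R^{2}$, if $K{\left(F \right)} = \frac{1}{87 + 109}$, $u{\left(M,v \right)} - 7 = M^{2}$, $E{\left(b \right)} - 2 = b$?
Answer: $- \frac{2822399}{196} \approx -14400.0$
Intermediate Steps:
$E{\left(b \right)} = 2 + b$
$u{\left(M,v \right)} = 7 + M^{2}$
$a{\left(w \right)} = 43$ ($a{\left(w \right)} = 7 + 6^{2} = 7 + 36 = 43$)
$K{\left(F \right)} = \frac{1}{196}$
$K{\left(a{\left(0 E{\left(-2 \right)} \right)} \right)} - R^{2} = \frac{1}{196} - 120^{2} = \frac{1}{196} - 14400 = - \frac{2822399}{196}$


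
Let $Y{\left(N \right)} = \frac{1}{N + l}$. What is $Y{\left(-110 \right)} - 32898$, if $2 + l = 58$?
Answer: $- \frac{1776493}{54} \approx -32898.0$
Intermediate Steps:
$l = 56$ ($l = -2 + 58 = 56$)
$Y{\left(N \right)} = \frac{1}{56 + N}$ ($Y{\left(N \right)} = \frac{1}{N + 56} = \frac{1}{56 + N}$)
$Y{\left(-110 \right)} - 32898 = \frac{1}{56 - 110} - 32898 = \frac{1}{-54} - 32898 = - \frac{1}{54} - 32898 = - \frac{1776493}{54}$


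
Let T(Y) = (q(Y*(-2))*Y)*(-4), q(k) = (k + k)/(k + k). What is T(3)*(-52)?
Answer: 624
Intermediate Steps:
q(k) = 1 (q(k) = (2*k)/((2*k)) = (2*k)*(1/(2*k)) = 1)
T(Y) = -4*Y (T(Y) = (1*Y)*(-4) = Y*(-4) = -4*Y)
T(3)*(-52) = -4*3*(-52) = -12*(-52) = 624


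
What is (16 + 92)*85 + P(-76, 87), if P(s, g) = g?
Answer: 9267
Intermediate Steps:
(16 + 92)*85 + P(-76, 87) = (16 + 92)*85 + 87 = 108*85 + 87 = 9180 + 87 = 9267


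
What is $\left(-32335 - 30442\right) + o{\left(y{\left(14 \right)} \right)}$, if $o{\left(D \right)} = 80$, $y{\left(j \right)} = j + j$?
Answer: $-62697$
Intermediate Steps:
$y{\left(j \right)} = 2 j$
$\left(-32335 - 30442\right) + o{\left(y{\left(14 \right)} \right)} = \left(-32335 - 30442\right) + 80 = -62777 + 80 = -62697$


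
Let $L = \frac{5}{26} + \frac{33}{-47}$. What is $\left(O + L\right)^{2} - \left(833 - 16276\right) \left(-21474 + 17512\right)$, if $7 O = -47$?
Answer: $- \frac{4476970823210031}{73170916} \approx -6.1185 \cdot 10^{7}$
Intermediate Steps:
$O = - \frac{47}{7}$ ($O = \frac{1}{7} \left(-47\right) = - \frac{47}{7} \approx -6.7143$)
$L = - \frac{623}{1222}$ ($L = 5 \cdot \frac{1}{26} + 33 \left(- \frac{1}{47}\right) = \frac{5}{26} - \frac{33}{47} = - \frac{623}{1222} \approx -0.50982$)
$\left(O + L\right)^{2} - \left(833 - 16276\right) \left(-21474 + 17512\right) = \left(- \frac{47}{7} - \frac{623}{1222}\right)^{2} - \left(833 - 16276\right) \left(-21474 + 17512\right) = \left(- \frac{61795}{8554}\right)^{2} - \left(-15443\right) \left(-3962\right) = \frac{3818622025}{73170916} - 61185166 = - \frac{4476970823210031}{73170916}$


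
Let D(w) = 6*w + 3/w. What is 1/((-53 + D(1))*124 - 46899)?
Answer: -1/52355 ≈ -1.9100e-5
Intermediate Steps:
D(w) = 3/w + 6*w
1/((-53 + D(1))*124 - 46899) = 1/((-53 + (3/1 + 6*1))*124 - 46899) = 1/((-53 + (3*1 + 6))*124 - 46899) = 1/((-53 + (3 + 6))*124 - 46899) = 1/((-53 + 9)*124 - 46899) = 1/(-44*124 - 46899) = 1/(-5456 - 46899) = 1/(-52355) = -1/52355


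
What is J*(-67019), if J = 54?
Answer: -3619026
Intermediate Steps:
J*(-67019) = 54*(-67019) = -3619026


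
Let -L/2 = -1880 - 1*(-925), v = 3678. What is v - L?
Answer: 1768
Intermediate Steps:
L = 1910 (L = -2*(-1880 - 1*(-925)) = -2*(-1880 + 925) = -2*(-955) = 1910)
v - L = 3678 - 1*1910 = 3678 - 1910 = 1768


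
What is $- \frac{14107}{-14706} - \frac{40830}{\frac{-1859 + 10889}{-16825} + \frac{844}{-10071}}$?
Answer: $\frac{10174379712171151}{154620986958} \approx 65802.0$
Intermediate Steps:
$- \frac{14107}{-14706} - \frac{40830}{\frac{-1859 + 10889}{-16825} + \frac{844}{-10071}} = \left(-14107\right) \left(- \frac{1}{14706}\right) - \frac{40830}{9030 \left(- \frac{1}{16825}\right) + 844 \left(- \frac{1}{10071}\right)} = \frac{14107}{14706} - \frac{40830}{- \frac{1806}{3365} - \frac{844}{10071}} = \frac{14107}{14706} - \frac{40830}{- \frac{21028286}{33888915}} = \frac{14107}{14706} - - \frac{691842199725}{10514143} = \frac{14107}{14706} + \frac{691842199725}{10514143} = \frac{10174379712171151}{154620986958}$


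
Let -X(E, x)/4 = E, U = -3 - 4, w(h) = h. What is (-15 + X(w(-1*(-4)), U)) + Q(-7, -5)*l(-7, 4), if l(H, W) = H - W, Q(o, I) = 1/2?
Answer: -73/2 ≈ -36.500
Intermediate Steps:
Q(o, I) = ½
U = -7
X(E, x) = -4*E
(-15 + X(w(-1*(-4)), U)) + Q(-7, -5)*l(-7, 4) = (-15 - (-4)*(-4)) + (-7 - 1*4)/2 = (-15 - 4*4) + (-7 - 4)/2 = (-15 - 16) + (½)*(-11) = -31 - 11/2 = -73/2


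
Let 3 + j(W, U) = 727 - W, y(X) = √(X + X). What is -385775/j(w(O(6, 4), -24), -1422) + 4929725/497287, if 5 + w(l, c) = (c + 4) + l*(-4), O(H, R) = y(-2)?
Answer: -28184586453840/55802066131 + 617240*I/112213 ≈ -505.08 + 5.5006*I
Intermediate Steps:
y(X) = √2*√X (y(X) = √(2*X) = √2*√X)
O(H, R) = 2*I (O(H, R) = √2*√(-2) = √2*(I*√2) = 2*I)
w(l, c) = -1 + c - 4*l (w(l, c) = -5 + ((c + 4) + l*(-4)) = -5 + ((4 + c) - 4*l) = -5 + (4 + c - 4*l) = -1 + c - 4*l)
j(W, U) = 724 - W (j(W, U) = -3 + (727 - W) = 724 - W)
-385775/j(w(O(6, 4), -24), -1422) + 4929725/497287 = -385775/(724 - (-1 - 24 - 8*I)) + 4929725/497287 = -385775/(724 - (-1 - 24 - 8*I)) + 4929725*(1/497287) = -385775/(724 - (-25 - 8*I)) + 4929725/497287 = -385775/(724 + (25 + 8*I)) + 4929725/497287 = -385775*(749 - 8*I)/561065 + 4929725/497287 = -77155*(749 - 8*I)/112213 + 4929725/497287 = 4929725/497287 - 77155*(749 - 8*I)/112213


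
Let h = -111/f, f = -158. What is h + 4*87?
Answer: 55095/158 ≈ 348.70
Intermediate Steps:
h = 111/158 (h = -111/(-158) = -111*(-1/158) = 111/158 ≈ 0.70253)
h + 4*87 = 111/158 + 4*87 = 111/158 + 348 = 55095/158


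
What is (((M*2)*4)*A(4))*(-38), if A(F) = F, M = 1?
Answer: -1216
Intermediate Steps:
(((M*2)*4)*A(4))*(-38) = (((1*2)*4)*4)*(-38) = ((2*4)*4)*(-38) = (8*4)*(-38) = 32*(-38) = -1216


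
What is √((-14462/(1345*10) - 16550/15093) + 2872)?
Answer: √131404157382150471/6766695 ≈ 53.571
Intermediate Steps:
√((-14462/(1345*10) - 16550/15093) + 2872) = √((-14462/13450 - 16550*1/15093) + 2872) = √((-14462*1/13450 - 16550/15093) + 2872) = √((-7231/6725 - 16550/15093) + 2872) = √(-220436233/101500425 + 2872) = √(291288784367/101500425) = √131404157382150471/6766695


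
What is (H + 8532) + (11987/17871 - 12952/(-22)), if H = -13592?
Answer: -878835407/196581 ≈ -4470.6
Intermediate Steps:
(H + 8532) + (11987/17871 - 12952/(-22)) = (-13592 + 8532) + (11987/17871 - 12952/(-22)) = -5060 + (11987*(1/17871) - 12952*(-1/22)) = -5060 + (11987/17871 + 6476/11) = -5060 + 115864453/196581 = -878835407/196581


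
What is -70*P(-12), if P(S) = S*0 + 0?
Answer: 0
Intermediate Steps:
P(S) = 0 (P(S) = 0 + 0 = 0)
-70*P(-12) = -70*0 = 0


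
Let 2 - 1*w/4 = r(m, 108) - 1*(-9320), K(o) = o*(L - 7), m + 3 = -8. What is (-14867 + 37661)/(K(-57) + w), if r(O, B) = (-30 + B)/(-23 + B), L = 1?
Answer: -322915/523227 ≈ -0.61716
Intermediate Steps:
m = -11 (m = -3 - 8 = -11)
K(o) = -6*o (K(o) = o*(1 - 7) = o*(-6) = -6*o)
r(O, B) = (-30 + B)/(-23 + B)
w = -3168432/85 (w = 8 - 4*((-30 + 108)/(-23 + 108) - 1*(-9320)) = 8 - 4*(78/85 + 9320) = 8 - 4*792278/85 = 8 - 3169112/85 = -3168432/85 ≈ -37276.)
(-14867 + 37661)/(K(-57) + w) = (-14867 + 37661)/(-6*(-57) - 3168432/85) = 22794/(342 - 3168432/85) = 22794/(-3139362/85) = 22794*(-85/3139362) = -322915/523227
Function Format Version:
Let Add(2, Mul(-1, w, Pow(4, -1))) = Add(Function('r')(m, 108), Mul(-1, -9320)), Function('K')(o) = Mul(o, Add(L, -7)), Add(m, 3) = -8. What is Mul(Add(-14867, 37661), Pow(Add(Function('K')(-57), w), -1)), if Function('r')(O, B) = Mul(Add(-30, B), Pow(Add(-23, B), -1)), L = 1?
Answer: Rational(-322915, 523227) ≈ -0.61716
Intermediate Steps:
m = -11 (m = Add(-3, -8) = -11)
Function('K')(o) = Mul(-6, o) (Function('K')(o) = Mul(o, Add(1, -7)) = Mul(o, -6) = Mul(-6, o))
Function('r')(O, B) = Mul(Pow(Add(-23, B), -1), Add(-30, B))
w = Rational(-3168432, 85) (w = Add(8, Mul(-4, Add(Mul(Pow(Add(-23, 108), -1), Add(-30, 108)), Mul(-1, -9320)))) = Add(8, Mul(-4, Add(Mul(Pow(85, -1), 78), 9320))) = Add(8, Mul(-4, Add(Mul(Rational(1, 85), 78), 9320))) = Add(8, Mul(-4, Add(Rational(78, 85), 9320))) = Add(8, Mul(-4, Rational(792278, 85))) = Add(8, Rational(-3169112, 85)) = Rational(-3168432, 85) ≈ -37276.)
Mul(Add(-14867, 37661), Pow(Add(Function('K')(-57), w), -1)) = Mul(Add(-14867, 37661), Pow(Add(Mul(-6, -57), Rational(-3168432, 85)), -1)) = Mul(22794, Pow(Add(342, Rational(-3168432, 85)), -1)) = Mul(22794, Pow(Rational(-3139362, 85), -1)) = Mul(22794, Rational(-85, 3139362)) = Rational(-322915, 523227)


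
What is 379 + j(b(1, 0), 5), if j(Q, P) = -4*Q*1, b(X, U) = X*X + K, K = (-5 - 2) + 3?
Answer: 391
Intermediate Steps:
K = -4 (K = -7 + 3 = -4)
b(X, U) = -4 + X**2 (b(X, U) = X*X - 4 = X**2 - 4 = -4 + X**2)
j(Q, P) = -4*Q
379 + j(b(1, 0), 5) = 379 - 4*(-4 + 1**2) = 379 - 4*(-4 + 1) = 379 - 4*(-3) = 379 + 12 = 391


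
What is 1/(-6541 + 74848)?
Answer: 1/68307 ≈ 1.4640e-5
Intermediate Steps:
1/(-6541 + 74848) = 1/68307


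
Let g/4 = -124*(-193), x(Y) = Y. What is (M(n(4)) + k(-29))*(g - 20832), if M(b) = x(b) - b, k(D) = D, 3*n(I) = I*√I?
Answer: -2171984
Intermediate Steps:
n(I) = I^(3/2)/3 (n(I) = (I*√I)/3 = I^(3/2)/3)
M(b) = 0 (M(b) = b - b = 0)
g = 95728 (g = 4*(-124*(-193)) = 4*23932 = 95728)
(M(n(4)) + k(-29))*(g - 20832) = (0 - 29)*(95728 - 20832) = -29*74896 = -2171984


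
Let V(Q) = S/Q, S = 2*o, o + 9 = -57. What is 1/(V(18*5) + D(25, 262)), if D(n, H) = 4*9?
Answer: 15/518 ≈ 0.028958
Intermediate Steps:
o = -66 (o = -9 - 57 = -66)
S = -132 (S = 2*(-66) = -132)
D(n, H) = 36
V(Q) = -132/Q
1/(V(18*5) + D(25, 262)) = 1/(-132/(18*5) + 36) = 1/(-132/90 + 36) = 1/(-132*1/90 + 36) = 1/(-22/15 + 36) = 1/(518/15) = 15/518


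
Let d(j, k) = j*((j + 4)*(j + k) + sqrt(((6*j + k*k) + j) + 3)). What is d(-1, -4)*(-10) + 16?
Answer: -134 + 20*sqrt(3) ≈ -99.359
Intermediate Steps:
d(j, k) = j*(sqrt(3 + k**2 + 7*j) + (4 + j)*(j + k)) (d(j, k) = j*((4 + j)*(j + k) + sqrt(((6*j + k**2) + j) + 3)) = j*((4 + j)*(j + k) + sqrt(((k**2 + 6*j) + j) + 3)) = j*((4 + j)*(j + k) + sqrt((k**2 + 7*j) + 3)) = j*((4 + j)*(j + k) + sqrt(3 + k**2 + 7*j)) = j*(sqrt(3 + k**2 + 7*j) + (4 + j)*(j + k)))
d(-1, -4)*(-10) + 16 = -((-1)**2 + sqrt(3 + (-4)**2 + 7*(-1)) + 4*(-1) + 4*(-4) - 1*(-4))*(-10) + 16 = -(1 + sqrt(3 + 16 - 7) - 4 - 16 + 4)*(-10) + 16 = -(1 + sqrt(12) - 4 - 16 + 4)*(-10) + 16 = -(1 + 2*sqrt(3) - 4 - 16 + 4)*(-10) + 16 = -(-15 + 2*sqrt(3))*(-10) + 16 = (15 - 2*sqrt(3))*(-10) + 16 = (-150 + 20*sqrt(3)) + 16 = -134 + 20*sqrt(3)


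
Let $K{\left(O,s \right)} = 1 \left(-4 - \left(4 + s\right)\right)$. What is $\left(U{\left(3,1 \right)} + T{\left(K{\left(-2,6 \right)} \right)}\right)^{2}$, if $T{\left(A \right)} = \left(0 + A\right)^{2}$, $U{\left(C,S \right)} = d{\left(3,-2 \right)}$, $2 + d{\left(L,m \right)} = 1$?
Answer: $38025$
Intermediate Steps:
$d{\left(L,m \right)} = -1$ ($d{\left(L,m \right)} = -2 + 1 = -1$)
$U{\left(C,S \right)} = -1$
$K{\left(O,s \right)} = -8 - s$ ($K{\left(O,s \right)} = 1 \left(-8 - s\right) = -8 - s$)
$T{\left(A \right)} = A^{2}$
$\left(U{\left(3,1 \right)} + T{\left(K{\left(-2,6 \right)} \right)}\right)^{2} = \left(-1 + \left(-8 - 6\right)^{2}\right)^{2} = \left(-1 + \left(-14\right)^{2}\right)^{2} = \left(-1 + 196\right)^{2} = 195^{2} = 38025$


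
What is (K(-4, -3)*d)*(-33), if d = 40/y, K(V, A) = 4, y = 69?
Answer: -1760/23 ≈ -76.522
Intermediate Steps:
d = 40/69 ≈ 0.57971
(K(-4, -3)*d)*(-33) = (4*(40/69))*(-33) = (160/69)*(-33) = -1760/23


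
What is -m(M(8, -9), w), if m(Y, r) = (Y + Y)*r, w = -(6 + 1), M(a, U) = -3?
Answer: -42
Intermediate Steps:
w = -7 (w = -1*7 = -7)
m(Y, r) = 2*Y*r (m(Y, r) = (2*Y)*r = 2*Y*r)
-m(M(8, -9), w) = -2*(-3)*(-7) = -1*42 = -42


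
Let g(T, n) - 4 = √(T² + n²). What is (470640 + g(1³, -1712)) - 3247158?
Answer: -2776514 + √2930945 ≈ -2.7748e+6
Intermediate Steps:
g(T, n) = 4 + √(T² + n²)
(470640 + g(1³, -1712)) - 3247158 = (470640 + (4 + √((1³)² + (-1712)²))) - 3247158 = (470640 + (4 + √(1² + 2930944))) - 3247158 = (470640 + (4 + √(1 + 2930944))) - 3247158 = (470640 + (4 + √2930945)) - 3247158 = (470644 + √2930945) - 3247158 = -2776514 + √2930945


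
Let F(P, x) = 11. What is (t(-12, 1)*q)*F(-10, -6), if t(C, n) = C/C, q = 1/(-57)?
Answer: -11/57 ≈ -0.19298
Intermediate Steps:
q = -1/57 ≈ -0.017544
t(C, n) = 1
(t(-12, 1)*q)*F(-10, -6) = (1*(-1/57))*11 = -1/57*11 = -11/57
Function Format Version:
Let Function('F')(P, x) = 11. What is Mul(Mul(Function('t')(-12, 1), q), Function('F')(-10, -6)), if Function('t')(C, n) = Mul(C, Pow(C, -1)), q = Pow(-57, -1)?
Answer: Rational(-11, 57) ≈ -0.19298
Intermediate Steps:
q = Rational(-1, 57) ≈ -0.017544
Function('t')(C, n) = 1
Mul(Mul(Function('t')(-12, 1), q), Function('F')(-10, -6)) = Mul(Mul(1, Rational(-1, 57)), 11) = Mul(Rational(-1, 57), 11) = Rational(-11, 57)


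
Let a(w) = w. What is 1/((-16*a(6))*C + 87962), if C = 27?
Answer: 1/85370 ≈ 1.1714e-5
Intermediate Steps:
1/((-16*a(6))*C + 87962) = 1/(-16*6*27 + 87962) = 1/(-96*27 + 87962) = 1/(-2592 + 87962) = 1/85370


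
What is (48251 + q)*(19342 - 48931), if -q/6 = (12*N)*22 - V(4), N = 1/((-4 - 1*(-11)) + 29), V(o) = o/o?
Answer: -1426574457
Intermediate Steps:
V(o) = 1
N = 1/36 (N = 1/((-4 + 11) + 29) = 1/(7 + 29) = 1/36 ≈ 0.027778)
q = -38 (q = -6*((12*(1/36))*22 - 1*1) = -6*((⅓)*22 - 1) = -6*(22/3 - 1) = -6*19/3 = -38)
(48251 + q)*(19342 - 48931) = (48251 - 38)*(19342 - 48931) = 48213*(-29589) = -1426574457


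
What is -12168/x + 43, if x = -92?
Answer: 4031/23 ≈ 175.26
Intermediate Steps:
-12168/x + 43 = -12168/(-92) + 43 = -12168*(-1)/92 + 43 = -78*(-39/23) + 43 = 3042/23 + 43 = 4031/23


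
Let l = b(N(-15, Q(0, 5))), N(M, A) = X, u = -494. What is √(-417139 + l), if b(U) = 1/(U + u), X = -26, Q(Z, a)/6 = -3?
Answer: I*√28198596530/260 ≈ 645.86*I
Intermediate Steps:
Q(Z, a) = -18 (Q(Z, a) = 6*(-3) = -18)
N(M, A) = -26
b(U) = 1/(-494 + U) (b(U) = 1/(U - 494) = 1/(-494 + U))
l = -1/520 (l = 1/(-494 - 26) = 1/(-520) = -1/520 ≈ -0.0019231)
√(-417139 + l) = √(-417139 - 1/520) = √(-216912281/520) = I*√28198596530/260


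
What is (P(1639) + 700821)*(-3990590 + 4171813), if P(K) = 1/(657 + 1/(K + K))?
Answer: 273523688184749695/2153647 ≈ 1.2700e+11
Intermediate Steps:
P(K) = 1/(657 + 1/(2*K))
(P(1639) + 700821)*(-3990590 + 4171813) = (2*1639/(1 + 1314*1639) + 700821)*(-3990590 + 4171813) = (2*1639/(1 + 2153646) + 700821)*181223 = (2*1639/2153647 + 700821)*181223 = (2*1639*(1/2153647) + 700821)*181223 = (3278/2153647 + 700821)*181223 = (1509321047465/2153647)*181223 = 273523688184749695/2153647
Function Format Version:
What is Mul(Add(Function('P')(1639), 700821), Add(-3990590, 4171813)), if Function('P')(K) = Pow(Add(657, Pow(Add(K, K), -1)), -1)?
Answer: Rational(273523688184749695, 2153647) ≈ 1.2700e+11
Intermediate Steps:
Function('P')(K) = Pow(Add(657, Mul(Rational(1, 2), Pow(K, -1))), -1) (Function('P')(K) = Pow(Add(657, Pow(Mul(2, K), -1)), -1) = Pow(Add(657, Mul(Rational(1, 2), Pow(K, -1))), -1))
Mul(Add(Function('P')(1639), 700821), Add(-3990590, 4171813)) = Mul(Add(Mul(2, 1639, Pow(Add(1, Mul(1314, 1639)), -1)), 700821), Add(-3990590, 4171813)) = Mul(Add(Mul(2, 1639, Pow(Add(1, 2153646), -1)), 700821), 181223) = Mul(Add(Mul(2, 1639, Pow(2153647, -1)), 700821), 181223) = Mul(Add(Mul(2, 1639, Rational(1, 2153647)), 700821), 181223) = Mul(Add(Rational(3278, 2153647), 700821), 181223) = Mul(Rational(1509321047465, 2153647), 181223) = Rational(273523688184749695, 2153647)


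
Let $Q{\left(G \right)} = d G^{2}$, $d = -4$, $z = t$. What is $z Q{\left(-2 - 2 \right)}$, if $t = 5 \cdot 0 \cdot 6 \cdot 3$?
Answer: $0$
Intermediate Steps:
$t = 0$ ($t = 5 \cdot 0 \cdot 3 = 5 \cdot 0 = 0$)
$z = 0$
$Q{\left(G \right)} = - 4 G^{2}$
$z Q{\left(-2 - 2 \right)} = 0 \left(- 4 \left(-2 - 2\right)^{2}\right) = 0 \left(- 4 \left(-4\right)^{2}\right) = 0 \left(\left(-4\right) 16\right) = 0 \left(-64\right) = 0$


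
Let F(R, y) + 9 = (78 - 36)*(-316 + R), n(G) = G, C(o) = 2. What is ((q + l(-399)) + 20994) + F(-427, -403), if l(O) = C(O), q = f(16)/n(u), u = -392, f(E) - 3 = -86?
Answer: -4005765/392 ≈ -10219.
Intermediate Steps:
f(E) = -83 (f(E) = 3 - 86 = -83)
F(R, y) = -13281 + 42*R (F(R, y) = -9 + (78 - 36)*(-316 + R) = -9 + 42*(-316 + R) = -9 + (-13272 + 42*R) = -13281 + 42*R)
q = 83/392 (q = -83/(-392) = -83*(-1/392) = 83/392 ≈ 0.21173)
l(O) = 2
((q + l(-399)) + 20994) + F(-427, -403) = ((83/392 + 2) + 20994) + (-13281 + 42*(-427)) = (867/392 + 20994) + (-13281 - 17934) = 8230515/392 - 31215 = -4005765/392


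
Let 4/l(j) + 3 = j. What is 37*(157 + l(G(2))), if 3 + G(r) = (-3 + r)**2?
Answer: 28897/5 ≈ 5779.4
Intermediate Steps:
G(r) = -3 + (-3 + r)**2
l(j) = 4/(-3 + j)
37*(157 + l(G(2))) = 37*(157 + 4/(-3 + (-3 + (-3 + 2)**2))) = 37*(157 + 4/(-3 + (-3 + (-1)**2))) = 37*(157 + 4/(-3 + (-3 + 1))) = 37*(157 + 4/(-3 - 2)) = 37*(157 + 4/(-5)) = 37*(157 + 4*(-1/5)) = 37*(157 - 4/5) = 37*(781/5) = 28897/5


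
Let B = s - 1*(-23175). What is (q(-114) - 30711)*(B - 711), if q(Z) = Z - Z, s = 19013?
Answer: -1273800147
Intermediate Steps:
q(Z) = 0
B = 42188 (B = 19013 - 1*(-23175) = 19013 + 23175 = 42188)
(q(-114) - 30711)*(B - 711) = (0 - 30711)*(42188 - 711) = -30711*41477 = -1273800147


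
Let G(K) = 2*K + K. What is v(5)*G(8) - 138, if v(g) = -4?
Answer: -234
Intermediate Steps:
G(K) = 3*K
v(5)*G(8) - 138 = -12*8 - 138 = -4*24 - 138 = -96 - 138 = -234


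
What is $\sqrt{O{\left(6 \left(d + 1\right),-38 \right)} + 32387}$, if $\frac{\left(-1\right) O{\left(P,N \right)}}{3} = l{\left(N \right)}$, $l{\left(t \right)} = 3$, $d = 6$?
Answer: $\sqrt{32378} \approx 179.94$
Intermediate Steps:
$O{\left(P,N \right)} = -9$ ($O{\left(P,N \right)} = \left(-3\right) 3 = -9$)
$\sqrt{O{\left(6 \left(d + 1\right),-38 \right)} + 32387} = \sqrt{-9 + 32387} = \sqrt{32378}$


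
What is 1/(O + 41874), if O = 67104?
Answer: 1/108978 ≈ 9.1762e-6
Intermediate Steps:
1/(O + 41874) = 1/(67104 + 41874) = 1/108978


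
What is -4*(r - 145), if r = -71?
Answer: 864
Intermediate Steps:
-4*(r - 145) = -4*(-71 - 145) = -4*(-216) = 864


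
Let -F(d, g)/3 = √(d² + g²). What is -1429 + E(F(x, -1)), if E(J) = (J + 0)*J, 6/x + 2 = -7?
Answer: -1416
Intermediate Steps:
x = -⅔ (x = 6/(-2 - 7) = 6/(-9) = 6*(-⅑) = -⅔ ≈ -0.66667)
F(d, g) = -3*√(d² + g²)
E(J) = J² (E(J) = J*J = J²)
-1429 + E(F(x, -1)) = -1429 + (-3*√((-⅔)² + (-1)²))² = -1429 + (-3*√(4/9 + 1))² = -1429 + (-√13)² = -1429 + 13 = -1416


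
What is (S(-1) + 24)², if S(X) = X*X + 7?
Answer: 1024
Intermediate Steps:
S(X) = 7 + X² (S(X) = X² + 7 = 7 + X²)
(S(-1) + 24)² = ((7 + (-1)²) + 24)² = ((7 + 1) + 24)² = (8 + 24)² = 32² = 1024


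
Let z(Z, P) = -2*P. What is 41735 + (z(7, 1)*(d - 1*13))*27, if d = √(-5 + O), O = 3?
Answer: 42437 - 54*I*√2 ≈ 42437.0 - 76.368*I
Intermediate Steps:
d = I*√2 (d = √(-5 + 3) = √(-2) = I*√2 ≈ 1.4142*I)
41735 + (z(7, 1)*(d - 1*13))*27 = 41735 + ((-2*1)*(I*√2 - 1*13))*27 = 41735 - 2*(I*√2 - 13)*27 = 41735 - 2*(-13 + I*√2)*27 = 41735 + (26 - 2*I*√2)*27 = 41735 + (702 - 54*I*√2) = 42437 - 54*I*√2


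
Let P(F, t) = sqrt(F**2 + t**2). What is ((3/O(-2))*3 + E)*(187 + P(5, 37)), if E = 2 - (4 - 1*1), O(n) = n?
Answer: -2057/2 - 11*sqrt(1394)/2 ≈ -1233.8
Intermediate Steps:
E = -1 (E = 2 - (4 - 1) = 2 - 1*3 = 2 - 3 = -1)
((3/O(-2))*3 + E)*(187 + P(5, 37)) = ((3/(-2))*3 - 1)*(187 + sqrt(5**2 + 37**2)) = ((3*(-1/2))*3 - 1)*(187 + sqrt(25 + 1369)) = (-3/2*3 - 1)*(187 + sqrt(1394)) = (-9/2 - 1)*(187 + sqrt(1394)) = -11*(187 + sqrt(1394))/2 = -2057/2 - 11*sqrt(1394)/2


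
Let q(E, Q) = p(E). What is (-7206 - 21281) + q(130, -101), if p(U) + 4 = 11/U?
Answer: -3703819/130 ≈ -28491.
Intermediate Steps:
p(U) = -4 + 11/U
q(E, Q) = -4 + 11/E
(-7206 - 21281) + q(130, -101) = (-7206 - 21281) + (-4 + 11/130) = -28487 + (-4 + 11*(1/130)) = -28487 + (-4 + 11/130) = -28487 - 509/130 = -3703819/130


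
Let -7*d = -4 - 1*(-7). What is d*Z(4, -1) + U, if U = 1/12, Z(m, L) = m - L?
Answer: -173/84 ≈ -2.0595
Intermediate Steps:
U = 1/12 ≈ 0.083333
d = -3/7 (d = -(-4 - 1*(-7))/7 = -(-4 + 7)/7 = -1/7*3 = -3/7 ≈ -0.42857)
d*Z(4, -1) + U = -3*(4 - 1*(-1))/7 + 1/12 = -3*(4 + 1)/7 + 1/12 = -3/7*5 + 1/12 = -15/7 + 1/12 = -173/84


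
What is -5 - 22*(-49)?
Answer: 1073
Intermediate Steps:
-5 - 22*(-49) = -5 + 1078 = 1073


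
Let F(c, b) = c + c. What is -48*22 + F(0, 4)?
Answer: -1056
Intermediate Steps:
F(c, b) = 2*c
-48*22 + F(0, 4) = -48*22 + 2*0 = -1056 + 0 = -1056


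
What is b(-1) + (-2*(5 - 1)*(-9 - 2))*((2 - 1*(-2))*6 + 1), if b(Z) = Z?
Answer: 2199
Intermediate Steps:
b(-1) + (-2*(5 - 1)*(-9 - 2))*((2 - 1*(-2))*6 + 1) = -1 + (-2*(5 - 1)*(-9 - 2))*((2 - 1*(-2))*6 + 1) = -1 + (-8*(-11))*((2 + 2)*6 + 1) = -1 + (-2*(-44))*(4*6 + 1) = -1 + 88*(24 + 1) = -1 + 88*25 = -1 + 2200 = 2199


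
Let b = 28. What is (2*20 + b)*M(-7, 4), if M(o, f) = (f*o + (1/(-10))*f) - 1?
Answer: -9996/5 ≈ -1999.2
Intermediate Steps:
M(o, f) = -1 - f/10 + f*o (M(o, f) = (f*o + (1*(-⅒))*f) - 1 = (f*o - f/10) - 1 = (-f/10 + f*o) - 1 = -1 - f/10 + f*o)
(2*20 + b)*M(-7, 4) = (2*20 + 28)*(-1 - ⅒*4 + 4*(-7)) = (40 + 28)*(-1 - ⅖ - 28) = 68*(-147/5) = -9996/5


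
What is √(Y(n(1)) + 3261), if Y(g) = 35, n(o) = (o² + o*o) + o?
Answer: 4*√206 ≈ 57.411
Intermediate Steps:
n(o) = o + 2*o² (n(o) = (o² + o²) + o = 2*o² + o = o + 2*o²)
√(Y(n(1)) + 3261) = √(35 + 3261) = √3296 = 4*√206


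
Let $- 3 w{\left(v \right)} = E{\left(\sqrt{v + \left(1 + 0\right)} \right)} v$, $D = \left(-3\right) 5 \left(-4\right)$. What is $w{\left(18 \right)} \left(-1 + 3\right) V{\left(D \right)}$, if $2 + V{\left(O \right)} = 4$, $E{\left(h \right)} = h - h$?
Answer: $0$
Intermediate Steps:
$E{\left(h \right)} = 0$
$D = 60$ ($D = \left(-15\right) \left(-4\right) = 60$)
$V{\left(O \right)} = 2$ ($V{\left(O \right)} = -2 + 4 = 2$)
$w{\left(v \right)} = 0$ ($w{\left(v \right)} = - \frac{0 v}{3} = \left(- \frac{1}{3}\right) 0 = 0$)
$w{\left(18 \right)} \left(-1 + 3\right) V{\left(D \right)} = 0 \left(-1 + 3\right) 2 = 0 \cdot 2 \cdot 2 = 0 \cdot 4 = 0$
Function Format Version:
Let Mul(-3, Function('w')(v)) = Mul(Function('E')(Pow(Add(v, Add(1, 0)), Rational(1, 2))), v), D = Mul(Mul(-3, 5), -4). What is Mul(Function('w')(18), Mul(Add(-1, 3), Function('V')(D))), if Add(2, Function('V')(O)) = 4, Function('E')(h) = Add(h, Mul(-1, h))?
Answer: 0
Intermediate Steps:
Function('E')(h) = 0
D = 60 (D = Mul(-15, -4) = 60)
Function('V')(O) = 2 (Function('V')(O) = Add(-2, 4) = 2)
Function('w')(v) = 0 (Function('w')(v) = Mul(Rational(-1, 3), Mul(0, v)) = Mul(Rational(-1, 3), 0) = 0)
Mul(Function('w')(18), Mul(Add(-1, 3), Function('V')(D))) = Mul(0, Mul(Add(-1, 3), 2)) = Mul(0, Mul(2, 2)) = Mul(0, 4) = 0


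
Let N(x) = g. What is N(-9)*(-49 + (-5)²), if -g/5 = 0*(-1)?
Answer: 0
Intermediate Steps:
g = 0 (g = -0*(-1) = -5*0 = 0)
N(x) = 0
N(-9)*(-49 + (-5)²) = 0*(-49 + (-5)²) = 0*(-49 + 25) = 0*(-24) = 0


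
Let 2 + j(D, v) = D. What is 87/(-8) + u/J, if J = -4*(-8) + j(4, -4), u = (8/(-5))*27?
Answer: -8259/680 ≈ -12.146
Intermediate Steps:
j(D, v) = -2 + D
u = -216/5 (u = (8*(-1/5))*27 = -8/5*27 = -216/5 ≈ -43.200)
J = 34 (J = -4*(-8) + (-2 + 4) = 32 + 2 = 34)
87/(-8) + u/J = 87/(-8) - 216/5/34 = 87*(-1/8) - 216/5*1/34 = -87/8 - 108/85 = -8259/680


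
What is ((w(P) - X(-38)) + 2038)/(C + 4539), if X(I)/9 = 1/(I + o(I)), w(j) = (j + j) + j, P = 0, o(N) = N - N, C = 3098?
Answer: 77453/290206 ≈ 0.26689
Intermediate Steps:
o(N) = 0
w(j) = 3*j (w(j) = 2*j + j = 3*j)
X(I) = 9/I (X(I) = 9/(I + 0) = 9/I)
((w(P) - X(-38)) + 2038)/(C + 4539) = ((3*0 - 9/(-38)) + 2038)/(3098 + 4539) = ((0 - 9*(-1)/38) + 2038)/7637 = ((0 - 1*(-9/38)) + 2038)*(1/7637) = ((0 + 9/38) + 2038)*(1/7637) = (9/38 + 2038)*(1/7637) = (77453/38)*(1/7637) = 77453/290206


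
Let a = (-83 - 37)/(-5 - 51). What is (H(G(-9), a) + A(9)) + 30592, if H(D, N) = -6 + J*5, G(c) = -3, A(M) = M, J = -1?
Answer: 30590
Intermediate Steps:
a = 15/7 (a = -120/(-56) = -120*(-1/56) = 15/7 ≈ 2.1429)
H(D, N) = -11 (H(D, N) = -6 - 1*5 = -6 - 5 = -11)
(H(G(-9), a) + A(9)) + 30592 = (-11 + 9) + 30592 = -2 + 30592 = 30590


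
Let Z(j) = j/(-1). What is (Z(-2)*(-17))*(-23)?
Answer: 782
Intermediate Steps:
Z(j) = -j (Z(j) = j*(-1) = -j)
(Z(-2)*(-17))*(-23) = (-1*(-2)*(-17))*(-23) = (2*(-17))*(-23) = -34*(-23) = 782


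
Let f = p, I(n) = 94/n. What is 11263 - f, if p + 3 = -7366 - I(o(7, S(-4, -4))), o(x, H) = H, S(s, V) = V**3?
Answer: 596177/32 ≈ 18631.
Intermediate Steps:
p = -235761/32 (p = -3 + (-7366 - 94/((-4)**3)) = -3 + (-7366 - 94/(-64)) = -3 + (-7366 - 94*(-1)/64) = -3 + (-7366 - 1*(-47/32)) = -3 + (-7366 + 47/32) = -3 - 235665/32 = -235761/32 ≈ -7367.5)
f = -235761/32 ≈ -7367.5
11263 - f = 11263 - 1*(-235761/32) = 11263 + 235761/32 = 596177/32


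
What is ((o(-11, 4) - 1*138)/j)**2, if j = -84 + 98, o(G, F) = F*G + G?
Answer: 37249/196 ≈ 190.05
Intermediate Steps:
o(G, F) = G + F*G
j = 14
((o(-11, 4) - 1*138)/j)**2 = ((-11*(1 + 4) - 1*138)/14)**2 = ((-11*5 - 138)*(1/14))**2 = ((-55 - 138)*(1/14))**2 = (-193*1/14)**2 = (-193/14)**2 = 37249/196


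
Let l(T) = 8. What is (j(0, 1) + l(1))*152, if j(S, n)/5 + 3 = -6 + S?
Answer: -5624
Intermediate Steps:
j(S, n) = -45 + 5*S (j(S, n) = -15 + 5*(-6 + S) = -15 + (-30 + 5*S) = -45 + 5*S)
(j(0, 1) + l(1))*152 = ((-45 + 5*0) + 8)*152 = ((-45 + 0) + 8)*152 = (-45 + 8)*152 = -37*152 = -5624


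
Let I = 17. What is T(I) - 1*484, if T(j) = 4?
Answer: -480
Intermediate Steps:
T(I) - 1*484 = 4 - 1*484 = 4 - 484 = -480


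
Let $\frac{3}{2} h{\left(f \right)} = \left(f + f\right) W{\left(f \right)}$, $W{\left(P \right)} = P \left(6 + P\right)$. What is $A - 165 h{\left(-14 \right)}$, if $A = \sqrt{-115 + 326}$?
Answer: $344960 + \sqrt{211} \approx 3.4497 \cdot 10^{5}$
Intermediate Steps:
$A = \sqrt{211} \approx 14.526$
$h{\left(f \right)} = \frac{4 f^{2} \left(6 + f\right)}{3}$ ($h{\left(f \right)} = \frac{2 \left(f + f\right) f \left(6 + f\right)}{3} = \frac{2 \cdot 2 f f \left(6 + f\right)}{3} = \frac{2 \cdot 2 f^{2} \left(6 + f\right)}{3} = \frac{4 f^{2} \left(6 + f\right)}{3}$)
$A - 165 h{\left(-14 \right)} = \sqrt{211} - 165 \frac{4 \left(-14\right)^{2} \left(6 - 14\right)}{3} = \sqrt{211} - 165 \cdot \frac{4}{3} \cdot 196 \left(-8\right) = \sqrt{211} - -344960 = \sqrt{211} + 344960 = 344960 + \sqrt{211}$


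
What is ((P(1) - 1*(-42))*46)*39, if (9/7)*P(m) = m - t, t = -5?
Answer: 83720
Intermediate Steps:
P(m) = 35/9 + 7*m/9 (P(m) = 7*(m - 1*(-5))/9 = 7*(m + 5)/9 = 7*(5 + m)/9 = 35/9 + 7*m/9)
((P(1) - 1*(-42))*46)*39 = (((35/9 + (7/9)*1) - 1*(-42))*46)*39 = (((35/9 + 7/9) + 42)*46)*39 = ((14/3 + 42)*46)*39 = ((140/3)*46)*39 = (6440/3)*39 = 83720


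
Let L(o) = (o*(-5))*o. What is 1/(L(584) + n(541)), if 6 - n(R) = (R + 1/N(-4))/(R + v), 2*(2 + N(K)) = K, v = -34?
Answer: -676/1152765945 ≈ -5.8642e-7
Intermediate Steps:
N(K) = -2 + K/2
n(R) = 6 - (-¼ + R)/(-34 + R) (n(R) = 6 - (R + 1/(-2 + (½)*(-4)))/(R - 34) = 6 - (R + 1/(-2 - 2))/(-34 + R) = 6 - (R + 1/(-4))/(-34 + R) = 6 - (R - ¼)/(-34 + R) = 6 - (-¼ + R)/(-34 + R))
L(o) = -5*o² (L(o) = (-5*o)*o = -5*o²)
1/(L(584) + n(541)) = 1/(-5*584² + 5*(-163 + 4*541)/(4*(-34 + 541))) = 1/(-5*341056 + (5/4)*(-163 + 2164)/507) = 1/(-1705280 + (5/4)*(1/507)*2001) = 1/(-1705280 + 3335/676) = 1/(-1152765945/676) = -676/1152765945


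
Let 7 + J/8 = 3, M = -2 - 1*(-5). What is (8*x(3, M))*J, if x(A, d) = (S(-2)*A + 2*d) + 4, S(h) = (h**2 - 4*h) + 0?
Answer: -11776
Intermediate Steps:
S(h) = h**2 - 4*h
M = 3 (M = -2 + 5 = 3)
x(A, d) = 4 + 2*d + 12*A (x(A, d) = ((-2*(-4 - 2))*A + 2*d) + 4 = ((-2*(-6))*A + 2*d) + 4 = (12*A + 2*d) + 4 = (2*d + 12*A) + 4 = 4 + 2*d + 12*A)
J = -32 (J = -56 + 8*3 = -56 + 24 = -32)
(8*x(3, M))*J = (8*(4 + 2*3 + 12*3))*(-32) = (8*(4 + 6 + 36))*(-32) = (8*46)*(-32) = 368*(-32) = -11776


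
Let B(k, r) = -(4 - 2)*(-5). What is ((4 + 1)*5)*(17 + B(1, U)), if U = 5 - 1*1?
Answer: 675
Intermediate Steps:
U = 4 (U = 5 - 1 = 4)
B(k, r) = 10 (B(k, r) = -2*(-5) = -1*(-10) = 10)
((4 + 1)*5)*(17 + B(1, U)) = ((4 + 1)*5)*(17 + 10) = (5*5)*27 = 25*27 = 675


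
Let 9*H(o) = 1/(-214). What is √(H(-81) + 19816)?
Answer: √8167441610/642 ≈ 140.77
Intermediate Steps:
H(o) = -1/1926 (H(o) = (⅑)/(-214) = (⅑)*(-1/214) = -1/1926)
√(H(-81) + 19816) = √(-1/1926 + 19816) = √(38165615/1926) = √8167441610/642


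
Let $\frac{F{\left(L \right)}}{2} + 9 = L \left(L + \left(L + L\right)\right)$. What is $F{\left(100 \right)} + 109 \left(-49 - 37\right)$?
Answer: $50608$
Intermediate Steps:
$F{\left(L \right)} = -18 + 6 L^{2}$ ($F{\left(L \right)} = -18 + 2 L \left(L + \left(L + L\right)\right) = -18 + 2 L \left(L + 2 L\right) = -18 + 2 L 3 L = -18 + 2 \cdot 3 L^{2} = -18 + 6 L^{2}$)
$F{\left(100 \right)} + 109 \left(-49 - 37\right) = \left(-18 + 6 \cdot 100^{2}\right) + 109 \left(-49 - 37\right) = \left(-18 + 6 \cdot 10000\right) + 109 \left(-86\right) = \left(-18 + 60000\right) - 9374 = 59982 - 9374 = 50608$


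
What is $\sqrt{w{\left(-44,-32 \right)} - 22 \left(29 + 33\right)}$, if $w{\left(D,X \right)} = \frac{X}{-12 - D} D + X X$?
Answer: $2 i \sqrt{74} \approx 17.205 i$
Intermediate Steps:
$w{\left(D,X \right)} = X^{2} + \frac{D X}{-12 - D}$ ($w{\left(D,X \right)} = \frac{D X}{-12 - D} + X^{2} = X^{2} + \frac{D X}{-12 - D}$)
$\sqrt{w{\left(-44,-32 \right)} - 22 \left(29 + 33\right)} = \sqrt{- \frac{32 \left(\left(-1\right) \left(-44\right) + 12 \left(-32\right) - -1408\right)}{12 - 44} - 22 \left(29 + 33\right)} = \sqrt{- \frac{32 \left(44 - 384 + 1408\right)}{-32} - 1364} = \sqrt{\left(-32\right) \left(- \frac{1}{32}\right) 1068 - 1364} = \sqrt{1068 - 1364} = \sqrt{-296} = 2 i \sqrt{74}$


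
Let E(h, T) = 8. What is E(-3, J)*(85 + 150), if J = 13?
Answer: 1880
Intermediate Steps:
E(-3, J)*(85 + 150) = 8*(85 + 150) = 8*235 = 1880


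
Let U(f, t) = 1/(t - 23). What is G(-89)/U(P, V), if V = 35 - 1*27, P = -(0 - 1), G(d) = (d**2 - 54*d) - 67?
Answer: -189900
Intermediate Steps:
G(d) = -67 + d**2 - 54*d
P = 1 (P = -1*(-1) = 1)
V = 8 (V = 35 - 27 = 8)
U(f, t) = 1/(-23 + t)
G(-89)/U(P, V) = (-67 + (-89)**2 - 54*(-89))/(1/(-23 + 8)) = (-67 + 7921 + 4806)/(1/(-15)) = 12660/(-1/15) = 12660*(-15) = -189900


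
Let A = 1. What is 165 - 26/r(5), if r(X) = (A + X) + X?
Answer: 1789/11 ≈ 162.64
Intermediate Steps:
r(X) = 1 + 2*X (r(X) = (1 + X) + X = 1 + 2*X)
165 - 26/r(5) = 165 - 26/(1 + 2*5) = 165 - 26/(1 + 10) = 165 - 26/11 = 1789/11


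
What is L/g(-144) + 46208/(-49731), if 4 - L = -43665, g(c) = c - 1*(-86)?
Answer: -2174383103/2884398 ≈ -753.84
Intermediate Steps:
g(c) = 86 + c (g(c) = c + 86 = 86 + c)
L = 43669 (L = 4 - 1*(-43665) = 4 + 43665 = 43669)
L/g(-144) + 46208/(-49731) = 43669/(86 - 144) + 46208/(-49731) = 43669/(-58) + 46208*(-1/49731) = 43669*(-1/58) - 46208/49731 = -43669/58 - 46208/49731 = -2174383103/2884398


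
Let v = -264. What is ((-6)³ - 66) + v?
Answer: -546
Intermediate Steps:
((-6)³ - 66) + v = ((-6)³ - 66) - 264 = (-216 - 66) - 264 = -282 - 264 = -546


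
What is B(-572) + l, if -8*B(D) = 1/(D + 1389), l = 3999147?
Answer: 26138424791/6536 ≈ 3.9991e+6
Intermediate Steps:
B(D) = -1/(8*(1389 + D)) (B(D) = -1/(8*(D + 1389)) = -1/(8*(1389 + D)))
B(-572) + l = -1/(11112 + 8*(-572)) + 3999147 = -1/(11112 - 4576) + 3999147 = -1/6536 + 3999147 = 26138424791/6536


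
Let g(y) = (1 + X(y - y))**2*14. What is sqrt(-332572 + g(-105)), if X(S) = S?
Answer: I*sqrt(332558) ≈ 576.68*I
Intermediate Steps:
g(y) = 14 (g(y) = (1 + (y - y))**2*14 = (1 + 0)**2*14 = 1**2*14 = 1*14 = 14)
sqrt(-332572 + g(-105)) = sqrt(-332572 + 14) = sqrt(-332558) = I*sqrt(332558)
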